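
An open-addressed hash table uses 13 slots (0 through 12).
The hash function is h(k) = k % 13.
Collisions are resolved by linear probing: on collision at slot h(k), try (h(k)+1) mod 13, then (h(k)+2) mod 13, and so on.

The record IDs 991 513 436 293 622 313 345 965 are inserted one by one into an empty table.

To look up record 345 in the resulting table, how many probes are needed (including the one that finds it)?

991: h=3 -> slot 3
513: h=6 -> slot 6
436: h=7 -> slot 7
293: h=7, probe 7,8 -> slot 8
622: h=11 -> slot 11
313: h=1 -> slot 1
345: h=7, probe 7,8,9 -> slot 9
965: h=3, probe 3,4 -> slot 4
Table: [., 313, ., 991, 965, ., 513, 436, 293, 345, ., 622, .]
Lookup 345: h=7, probe 7,8,9 → found at 9.

3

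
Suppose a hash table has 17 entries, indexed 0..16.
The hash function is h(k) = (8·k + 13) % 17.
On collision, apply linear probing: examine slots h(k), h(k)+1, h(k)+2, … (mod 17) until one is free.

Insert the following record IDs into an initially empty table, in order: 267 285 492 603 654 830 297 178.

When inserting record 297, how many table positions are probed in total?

Insert 267: h=7, slot 7 empty => index 7.
Insert 285: h=15, slot 15 empty => index 15.
Insert 492: h=5, slot 5 empty => index 5.
Insert 603: h=9, slot 9 empty => index 9.
Insert 654: h=9, slot 9 occupied => index 10.
Insert 830: h=6, slot 6 empty => index 6.
Insert 297: h=9, slots 9,10 occupied => index 11.
Insert 178: h=9, slots 9,10,11 occupied => index 12.
Table: [-, -, -, -, -, 492, 830, 267, -, 603, 654, 297, 178, -, -, 285, -]

3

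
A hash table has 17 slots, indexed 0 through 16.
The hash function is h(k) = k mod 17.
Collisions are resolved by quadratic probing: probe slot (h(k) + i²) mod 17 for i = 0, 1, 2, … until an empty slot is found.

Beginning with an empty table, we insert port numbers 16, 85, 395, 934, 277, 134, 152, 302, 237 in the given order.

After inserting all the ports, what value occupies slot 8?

Insert 16: h=16, slot 16 empty -> index 16.
Insert 85: h=0, slot 0 empty -> index 0.
Insert 395: h=4, slot 4 empty -> index 4.
Insert 934: h=16, slots 16,0 occupied -> index 3.
Insert 277: h=5, slot 5 empty -> index 5.
Insert 134: h=15, slot 15 empty -> index 15.
Insert 152: h=16, slots 16,0,3 occupied -> index 8.
Insert 302: h=13, slot 13 empty -> index 13.
Insert 237: h=16, slots 16,0,3,8,15 occupied -> index 7.
Table: [85, _, _, 934, 395, 277, _, 237, 152, _, _, _, _, 302, _, 134, 16]

152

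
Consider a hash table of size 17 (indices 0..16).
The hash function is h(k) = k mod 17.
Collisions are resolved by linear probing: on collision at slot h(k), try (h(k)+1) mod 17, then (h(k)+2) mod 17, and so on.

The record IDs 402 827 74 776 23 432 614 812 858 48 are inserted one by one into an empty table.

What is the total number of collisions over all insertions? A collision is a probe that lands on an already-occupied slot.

8

402 hashes to 11; slot 11 is free => place at 11.
827 hashes to 11; 11 taken => place at 12.
74 hashes to 6; slot 6 is free => place at 6.
776 hashes to 11; 11,12 taken => place at 13.
23 hashes to 6; 6 taken => place at 7.
432 hashes to 7; 7 taken => place at 8.
614 hashes to 2; slot 2 is free => place at 2.
812 hashes to 13; 13 taken => place at 14.
858 hashes to 8; 8 taken => place at 9.
48 hashes to 14; 14 taken => place at 15.
Table: [., ., 614, ., ., ., 74, 23, 432, 858, ., 402, 827, 776, 812, 48, .]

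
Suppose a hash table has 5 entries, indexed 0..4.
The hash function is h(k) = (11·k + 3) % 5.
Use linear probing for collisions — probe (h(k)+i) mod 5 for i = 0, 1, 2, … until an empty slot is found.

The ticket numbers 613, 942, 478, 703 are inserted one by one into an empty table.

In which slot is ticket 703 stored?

3

Insert 613: h=1, slot 1 empty -> index 1.
Insert 942: h=0, slot 0 empty -> index 0.
Insert 478: h=1, slot 1 occupied -> index 2.
Insert 703: h=1, slots 1,2 occupied -> index 3.
Table: [942, 613, 478, 703, -]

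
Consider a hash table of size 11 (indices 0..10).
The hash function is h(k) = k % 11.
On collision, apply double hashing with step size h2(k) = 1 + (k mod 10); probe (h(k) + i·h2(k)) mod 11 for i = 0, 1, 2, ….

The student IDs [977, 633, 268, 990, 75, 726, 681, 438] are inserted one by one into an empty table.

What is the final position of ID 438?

977 hashes to 9; slot 9 is free → place at 9.
633 hashes to 6; slot 6 is free → place at 6.
268 hashes to 4; slot 4 is free → place at 4.
990 hashes to 0; slot 0 is free → place at 0.
75 hashes to 9, h2=6; 9,4 taken → place at 10.
726 hashes to 0, h2=7; 0 taken → place at 7.
681 hashes to 10, h2=2; 10 taken → place at 1.
438 hashes to 9, h2=9; 9,7 taken → place at 5.
Table: [990, 681, ., ., 268, 438, 633, 726, ., 977, 75]

5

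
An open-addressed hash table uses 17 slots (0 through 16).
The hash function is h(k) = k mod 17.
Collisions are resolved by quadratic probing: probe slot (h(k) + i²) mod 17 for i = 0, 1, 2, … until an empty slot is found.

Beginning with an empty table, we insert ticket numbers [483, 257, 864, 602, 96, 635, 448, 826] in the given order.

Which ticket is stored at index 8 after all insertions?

483: h=7 → slot 7
257: h=2 → slot 2
864: h=14 → slot 14
602: h=7, probe 7,8 → slot 8
96: h=11 → slot 11
635: h=6 → slot 6
448: h=6, probe 6,7,10 → slot 10
826: h=10, probe 10,11,14,2,9 → slot 9
Table: [∅, ∅, 257, ∅, ∅, ∅, 635, 483, 602, 826, 448, 96, ∅, ∅, 864, ∅, ∅]

602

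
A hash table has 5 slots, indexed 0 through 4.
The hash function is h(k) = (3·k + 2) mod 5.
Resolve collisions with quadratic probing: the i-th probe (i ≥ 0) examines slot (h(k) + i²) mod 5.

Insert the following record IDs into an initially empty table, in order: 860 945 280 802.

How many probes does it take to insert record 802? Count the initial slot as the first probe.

2

860: h=2 => slot 2
945: h=2, probe 2,3 => slot 3
280: h=2, probe 2,3,1 => slot 1
802: h=3, probe 3,4 => slot 4
Table: [., 280, 860, 945, 802]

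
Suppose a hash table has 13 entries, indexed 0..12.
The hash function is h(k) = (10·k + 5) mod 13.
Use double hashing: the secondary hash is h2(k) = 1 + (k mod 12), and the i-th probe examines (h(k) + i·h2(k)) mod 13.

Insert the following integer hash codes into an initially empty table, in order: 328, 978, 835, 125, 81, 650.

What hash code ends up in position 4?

835

328: h=9 -> slot 9
978: h=9, h2=7, probe 9,3 -> slot 3
835: h=9, h2=8, probe 9,4 -> slot 4
125: h=7 -> slot 7
81: h=9, h2=10, probe 9,6 -> slot 6
650: h=5 -> slot 5
Table: [_, _, _, 978, 835, 650, 81, 125, _, 328, _, _, _]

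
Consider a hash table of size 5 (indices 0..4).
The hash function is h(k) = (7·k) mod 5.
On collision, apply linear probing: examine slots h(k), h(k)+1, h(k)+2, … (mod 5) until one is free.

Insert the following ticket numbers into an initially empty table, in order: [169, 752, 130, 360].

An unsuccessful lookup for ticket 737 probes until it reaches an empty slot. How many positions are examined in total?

169 hashes to 3; slot 3 is free → place at 3.
752 hashes to 4; slot 4 is free → place at 4.
130 hashes to 0; slot 0 is free → place at 0.
360 hashes to 0; 0 taken → place at 1.
Table: [130, 360, —, 169, 752]
Lookup 737: h=4, probe 4,0,1,2 → slot 2 empty, not found.

4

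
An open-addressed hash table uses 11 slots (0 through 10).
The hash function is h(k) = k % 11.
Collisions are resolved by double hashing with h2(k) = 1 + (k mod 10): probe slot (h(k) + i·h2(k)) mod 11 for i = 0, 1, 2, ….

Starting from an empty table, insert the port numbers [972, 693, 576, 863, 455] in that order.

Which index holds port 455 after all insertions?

972 hashes to 4; slot 4 is free → place at 4.
693 hashes to 0; slot 0 is free → place at 0.
576 hashes to 4, h2=7; 4,0 taken → place at 7.
863 hashes to 5; slot 5 is free → place at 5.
455 hashes to 4, h2=6; 4 taken → place at 10.
Table: [693, ∅, ∅, ∅, 972, 863, ∅, 576, ∅, ∅, 455]

10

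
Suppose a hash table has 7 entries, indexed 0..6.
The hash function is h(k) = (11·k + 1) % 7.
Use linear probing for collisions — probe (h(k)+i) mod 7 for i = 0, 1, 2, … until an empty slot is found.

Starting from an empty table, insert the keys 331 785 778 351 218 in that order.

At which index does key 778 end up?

331: h=2 → slot 2
785: h=5 → slot 5
778: h=5, probe 5,6 → slot 6
351: h=5, probe 5,6,0 → slot 0
218: h=5, probe 5,6,0,1 → slot 1
Table: [351, 218, 331, ∅, ∅, 785, 778]

6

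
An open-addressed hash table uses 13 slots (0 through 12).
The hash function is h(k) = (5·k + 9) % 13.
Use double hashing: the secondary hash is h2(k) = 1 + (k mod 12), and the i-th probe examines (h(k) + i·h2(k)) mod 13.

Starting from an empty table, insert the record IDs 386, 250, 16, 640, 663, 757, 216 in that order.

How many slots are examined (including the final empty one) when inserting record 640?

3

386: h=2 => slot 2
250: h=11 => slot 11
16: h=11, h2=5, probe 11,3 => slot 3
640: h=11, h2=5, probe 11,3,8 => slot 8
663: h=9 => slot 9
757: h=11, h2=2, probe 11,0 => slot 0
216: h=10 => slot 10
Table: [757, ∅, 386, 16, ∅, ∅, ∅, ∅, 640, 663, 216, 250, ∅]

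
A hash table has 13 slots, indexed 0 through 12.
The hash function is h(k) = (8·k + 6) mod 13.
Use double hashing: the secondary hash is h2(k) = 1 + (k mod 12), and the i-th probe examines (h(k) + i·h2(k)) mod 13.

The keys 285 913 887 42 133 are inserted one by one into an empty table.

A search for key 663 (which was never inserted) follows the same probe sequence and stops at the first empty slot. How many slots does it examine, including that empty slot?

285: h=11 -> slot 11
913: h=4 -> slot 4
887: h=4, h2=12, probe 4,3 -> slot 3
42: h=4, h2=7, probe 4,11,5 -> slot 5
133: h=4, h2=2, probe 4,6 -> slot 6
Table: [—, —, —, 887, 913, 42, 133, —, —, —, —, 285, —]
Lookup 663: h=6, h2=4, probe 6,10 → slot 10 empty, not found.

2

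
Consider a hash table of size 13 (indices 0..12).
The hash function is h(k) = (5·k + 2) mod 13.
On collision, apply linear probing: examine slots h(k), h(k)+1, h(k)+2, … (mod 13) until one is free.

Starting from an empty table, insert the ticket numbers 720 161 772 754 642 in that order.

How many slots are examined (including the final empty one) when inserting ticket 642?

5

Insert 720: h=1, slot 1 empty => index 1.
Insert 161: h=1, slot 1 occupied => index 2.
Insert 772: h=1, slots 1,2 occupied => index 3.
Insert 754: h=2, slots 2,3 occupied => index 4.
Insert 642: h=1, slots 1,2,3,4 occupied => index 5.
Table: [-, 720, 161, 772, 754, 642, -, -, -, -, -, -, -]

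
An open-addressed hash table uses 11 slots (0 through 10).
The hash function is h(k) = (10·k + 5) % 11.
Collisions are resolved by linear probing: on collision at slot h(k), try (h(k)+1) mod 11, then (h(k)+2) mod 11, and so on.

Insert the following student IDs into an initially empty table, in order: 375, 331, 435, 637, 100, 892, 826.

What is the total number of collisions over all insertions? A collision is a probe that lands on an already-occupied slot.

Insert 375: h=4, slot 4 empty → index 4.
Insert 331: h=4, slot 4 occupied → index 5.
Insert 435: h=10, slot 10 empty → index 10.
Insert 637: h=6, slot 6 empty → index 6.
Insert 100: h=4, slots 4,5,6 occupied → index 7.
Insert 892: h=4, slots 4,5,6,7 occupied → index 8.
Insert 826: h=4, slots 4,5,6,7,8 occupied → index 9.
Table: [-, -, -, -, 375, 331, 637, 100, 892, 826, 435]

13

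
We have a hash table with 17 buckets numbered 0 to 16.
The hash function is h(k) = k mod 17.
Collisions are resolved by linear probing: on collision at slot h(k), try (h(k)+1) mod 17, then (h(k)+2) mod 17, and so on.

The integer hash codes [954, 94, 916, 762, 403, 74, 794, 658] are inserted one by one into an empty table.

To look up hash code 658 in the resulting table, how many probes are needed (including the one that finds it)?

5

954 hashes to 2; slot 2 is free → place at 2.
94 hashes to 9; slot 9 is free → place at 9.
916 hashes to 15; slot 15 is free → place at 15.
762 hashes to 14; slot 14 is free → place at 14.
403 hashes to 12; slot 12 is free → place at 12.
74 hashes to 6; slot 6 is free → place at 6.
794 hashes to 12; 12 taken → place at 13.
658 hashes to 12; 12,13,14,15 taken → place at 16.
Table: [_, _, 954, _, _, _, 74, _, _, 94, _, _, 403, 794, 762, 916, 658]
Lookup 658: h=12, probe 12,13,14,15,16 → found at 16.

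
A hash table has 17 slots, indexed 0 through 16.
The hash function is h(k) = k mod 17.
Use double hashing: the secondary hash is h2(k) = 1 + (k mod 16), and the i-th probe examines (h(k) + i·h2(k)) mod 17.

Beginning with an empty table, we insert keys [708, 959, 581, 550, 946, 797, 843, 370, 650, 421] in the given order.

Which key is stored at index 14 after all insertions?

Insert 708: h=11, slot 11 empty → index 11.
Insert 959: h=7, slot 7 empty → index 7.
Insert 581: h=3, slot 3 empty → index 3.
Insert 550: h=6, slot 6 empty → index 6.
Insert 946: h=11, h2=3, slot 11 occupied → index 14.
Insert 797: h=15, slot 15 empty → index 15.
Insert 843: h=10, slot 10 empty → index 10.
Insert 370: h=13, slot 13 empty → index 13.
Insert 650: h=4, slot 4 empty → index 4.
Insert 421: h=13, h2=6, slot 13 occupied → index 2.
Table: [_, _, 421, 581, 650, _, 550, 959, _, _, 843, 708, _, 370, 946, 797, _]

946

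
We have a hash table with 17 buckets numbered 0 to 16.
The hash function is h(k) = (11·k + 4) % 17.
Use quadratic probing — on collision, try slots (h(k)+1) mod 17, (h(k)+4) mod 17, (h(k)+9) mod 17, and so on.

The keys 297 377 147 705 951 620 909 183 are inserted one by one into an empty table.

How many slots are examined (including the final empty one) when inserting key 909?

297: h=7 => slot 7
377: h=3 => slot 3
147: h=6 => slot 6
705: h=7, probe 7,8 => slot 8
951: h=10 => slot 10
620: h=7, probe 7,8,11 => slot 11
909: h=7, probe 7,8,11,16 => slot 16
183: h=11, probe 11,12 => slot 12
Table: [∅, ∅, ∅, 377, ∅, ∅, 147, 297, 705, ∅, 951, 620, 183, ∅, ∅, ∅, 909]

4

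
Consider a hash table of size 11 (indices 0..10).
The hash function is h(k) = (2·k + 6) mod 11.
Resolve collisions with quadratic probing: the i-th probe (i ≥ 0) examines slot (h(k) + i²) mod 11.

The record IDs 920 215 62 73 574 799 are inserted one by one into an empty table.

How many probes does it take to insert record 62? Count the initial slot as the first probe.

920: h=9 -> slot 9
215: h=7 -> slot 7
62: h=9, probe 9,10 -> slot 10
73: h=9, probe 9,10,2 -> slot 2
574: h=10, probe 10,0 -> slot 0
799: h=9, probe 9,10,2,7,3 -> slot 3
Table: [574, -, 73, 799, -, -, -, 215, -, 920, 62]

2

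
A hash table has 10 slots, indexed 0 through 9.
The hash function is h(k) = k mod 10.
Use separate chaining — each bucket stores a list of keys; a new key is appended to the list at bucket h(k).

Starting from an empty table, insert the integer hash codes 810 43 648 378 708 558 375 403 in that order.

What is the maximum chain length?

810 -> bucket 0
43 -> bucket 3
648 -> bucket 8
378 -> bucket 8 (collision)
708 -> bucket 8 (collision)
558 -> bucket 8 (collision)
375 -> bucket 5
403 -> bucket 3 (collision)
Final buckets:
0: 810
1: .
2: .
3: 43 -> 403
4: .
5: 375
6: .
7: .
8: 648 -> 378 -> 708 -> 558
9: .

4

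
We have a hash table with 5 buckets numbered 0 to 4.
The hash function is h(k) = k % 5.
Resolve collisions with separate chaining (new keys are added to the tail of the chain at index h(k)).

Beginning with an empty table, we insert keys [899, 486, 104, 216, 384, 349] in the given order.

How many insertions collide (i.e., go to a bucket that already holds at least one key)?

4

Insert 899: h=4, bucket 4 empty → new chain.
Insert 486: h=1, bucket 1 empty → new chain.
Insert 104: h=4, bucket 4 nonempty → append to chain.
Insert 216: h=1, bucket 1 nonempty → append to chain.
Insert 384: h=4, bucket 4 nonempty → append to chain.
Insert 349: h=4, bucket 4 nonempty → append to chain.
Final buckets:
0: —
1: 486 -> 216
2: —
3: —
4: 899 -> 104 -> 384 -> 349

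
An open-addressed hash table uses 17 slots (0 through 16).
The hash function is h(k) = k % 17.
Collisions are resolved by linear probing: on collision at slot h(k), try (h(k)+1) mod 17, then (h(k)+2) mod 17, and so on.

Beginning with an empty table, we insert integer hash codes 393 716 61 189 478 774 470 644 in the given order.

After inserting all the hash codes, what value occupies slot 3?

393: h=2 → slot 2
716: h=2, probe 2,3 → slot 3
61: h=10 → slot 10
189: h=2, probe 2,3,4 → slot 4
478: h=2, probe 2,3,4,5 → slot 5
774: h=9 → slot 9
470: h=11 → slot 11
644: h=15 → slot 15
Table: [_, _, 393, 716, 189, 478, _, _, _, 774, 61, 470, _, _, _, 644, _]

716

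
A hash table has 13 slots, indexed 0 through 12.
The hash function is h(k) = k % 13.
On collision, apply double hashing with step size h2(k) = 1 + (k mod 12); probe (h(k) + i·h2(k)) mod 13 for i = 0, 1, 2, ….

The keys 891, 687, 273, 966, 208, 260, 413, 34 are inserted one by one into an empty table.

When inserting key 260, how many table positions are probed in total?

2

891: h=7 -> slot 7
687: h=11 -> slot 11
273: h=0 -> slot 0
966: h=4 -> slot 4
208: h=0, h2=5, probe 0,5 -> slot 5
260: h=0, h2=9, probe 0,9 -> slot 9
413: h=10 -> slot 10
34: h=8 -> slot 8
Table: [273, -, -, -, 966, 208, -, 891, 34, 260, 413, 687, -]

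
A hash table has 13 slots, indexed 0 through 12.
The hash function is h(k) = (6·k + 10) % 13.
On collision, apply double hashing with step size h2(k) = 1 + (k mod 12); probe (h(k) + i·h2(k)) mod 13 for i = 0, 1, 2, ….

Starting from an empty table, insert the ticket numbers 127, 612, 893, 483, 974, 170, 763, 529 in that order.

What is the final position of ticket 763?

7

Insert 127: h=5, slot 5 empty → index 5.
Insert 612: h=3, slot 3 empty → index 3.
Insert 893: h=12, slot 12 empty → index 12.
Insert 483: h=9, slot 9 empty → index 9.
Insert 974: h=4, slot 4 empty → index 4.
Insert 170: h=3, h2=3, slot 3 occupied → index 6.
Insert 763: h=12, h2=8, slot 12 occupied → index 7.
Insert 529: h=12, h2=2, slot 12 occupied → index 1.
Table: [-, 529, -, 612, 974, 127, 170, 763, -, 483, -, -, 893]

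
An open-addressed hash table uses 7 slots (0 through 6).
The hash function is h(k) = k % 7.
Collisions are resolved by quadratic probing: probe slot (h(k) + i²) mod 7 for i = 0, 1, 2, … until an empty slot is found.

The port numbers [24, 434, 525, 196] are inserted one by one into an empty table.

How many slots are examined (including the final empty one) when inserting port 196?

3

Insert 24: h=3, slot 3 empty => index 3.
Insert 434: h=0, slot 0 empty => index 0.
Insert 525: h=0, slot 0 occupied => index 1.
Insert 196: h=0, slots 0,1 occupied => index 4.
Table: [434, 525, ., 24, 196, ., .]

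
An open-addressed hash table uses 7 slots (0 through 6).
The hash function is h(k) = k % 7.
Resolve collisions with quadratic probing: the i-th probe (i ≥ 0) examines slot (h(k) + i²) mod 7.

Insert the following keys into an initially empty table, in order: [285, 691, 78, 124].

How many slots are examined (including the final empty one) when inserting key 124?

3

285 hashes to 5; slot 5 is free -> place at 5.
691 hashes to 5; 5 taken -> place at 6.
78 hashes to 1; slot 1 is free -> place at 1.
124 hashes to 5; 5,6 taken -> place at 2.
Table: [-, 78, 124, -, -, 285, 691]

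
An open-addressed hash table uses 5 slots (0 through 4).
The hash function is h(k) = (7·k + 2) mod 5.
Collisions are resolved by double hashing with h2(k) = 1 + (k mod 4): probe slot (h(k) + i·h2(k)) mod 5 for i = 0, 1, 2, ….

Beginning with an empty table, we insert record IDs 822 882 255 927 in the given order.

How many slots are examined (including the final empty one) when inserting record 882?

822 hashes to 1; slot 1 is free => place at 1.
882 hashes to 1, h2=3; 1 taken => place at 4.
255 hashes to 2; slot 2 is free => place at 2.
927 hashes to 1, h2=4; 1 taken => place at 0.
Table: [927, 822, 255, ., 882]

2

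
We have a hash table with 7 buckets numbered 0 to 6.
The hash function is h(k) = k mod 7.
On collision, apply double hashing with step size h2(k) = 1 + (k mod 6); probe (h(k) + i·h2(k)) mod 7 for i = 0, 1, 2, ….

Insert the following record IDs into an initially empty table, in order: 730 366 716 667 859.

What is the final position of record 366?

730 hashes to 2; slot 2 is free -> place at 2.
366 hashes to 2, h2=1; 2 taken -> place at 3.
716 hashes to 2, h2=3; 2 taken -> place at 5.
667 hashes to 2, h2=2; 2 taken -> place at 4.
859 hashes to 5, h2=2; 5 taken -> place at 0.
Table: [859, —, 730, 366, 667, 716, —]

3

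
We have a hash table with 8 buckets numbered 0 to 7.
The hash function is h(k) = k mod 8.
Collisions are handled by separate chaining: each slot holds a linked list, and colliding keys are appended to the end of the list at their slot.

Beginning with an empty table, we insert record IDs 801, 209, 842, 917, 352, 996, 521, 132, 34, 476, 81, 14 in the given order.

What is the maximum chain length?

4

801 -> bucket 1
209 -> bucket 1 (collision)
842 -> bucket 2
917 -> bucket 5
352 -> bucket 0
996 -> bucket 4
521 -> bucket 1 (collision)
132 -> bucket 4 (collision)
34 -> bucket 2 (collision)
476 -> bucket 4 (collision)
81 -> bucket 1 (collision)
14 -> bucket 6
Final buckets:
0: 352
1: 801 -> 209 -> 521 -> 81
2: 842 -> 34
3: _
4: 996 -> 132 -> 476
5: 917
6: 14
7: _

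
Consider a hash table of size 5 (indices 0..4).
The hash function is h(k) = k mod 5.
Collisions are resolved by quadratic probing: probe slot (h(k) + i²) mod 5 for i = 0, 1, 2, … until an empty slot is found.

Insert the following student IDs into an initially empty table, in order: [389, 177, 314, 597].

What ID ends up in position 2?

389 hashes to 4; slot 4 is free -> place at 4.
177 hashes to 2; slot 2 is free -> place at 2.
314 hashes to 4; 4 taken -> place at 0.
597 hashes to 2; 2 taken -> place at 3.
Table: [314, _, 177, 597, 389]

177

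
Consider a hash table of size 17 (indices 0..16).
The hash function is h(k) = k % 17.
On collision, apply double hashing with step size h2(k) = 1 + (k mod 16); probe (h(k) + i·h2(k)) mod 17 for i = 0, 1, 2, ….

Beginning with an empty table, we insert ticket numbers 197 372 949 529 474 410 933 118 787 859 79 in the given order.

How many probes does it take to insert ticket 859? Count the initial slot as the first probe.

197: h=10 → slot 10
372: h=15 → slot 15
949: h=14 → slot 14
529: h=2 → slot 2
474: h=15, h2=11, probe 15,9 → slot 9
410: h=2, h2=11, probe 2,13 → slot 13
933: h=15, h2=6, probe 15,4 → slot 4
118: h=16 → slot 16
787: h=5 → slot 5
859: h=9, h2=12, probe 9,4,16,11 → slot 11
79: h=11, h2=16, probe 11,10,9,8 → slot 8
Table: [_, _, 529, _, 933, 787, _, _, 79, 474, 197, 859, _, 410, 949, 372, 118]

4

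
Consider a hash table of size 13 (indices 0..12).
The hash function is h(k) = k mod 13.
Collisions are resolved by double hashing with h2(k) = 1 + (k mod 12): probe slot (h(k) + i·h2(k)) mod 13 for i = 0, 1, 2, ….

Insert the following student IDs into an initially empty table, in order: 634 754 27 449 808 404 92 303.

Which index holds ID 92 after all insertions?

634 hashes to 10; slot 10 is free -> place at 10.
754 hashes to 0; slot 0 is free -> place at 0.
27 hashes to 1; slot 1 is free -> place at 1.
449 hashes to 7; slot 7 is free -> place at 7.
808 hashes to 2; slot 2 is free -> place at 2.
404 hashes to 1, h2=9; 1,10 taken -> place at 6.
92 hashes to 1, h2=9; 1,10,6,2 taken -> place at 11.
303 hashes to 4; slot 4 is free -> place at 4.
Table: [754, 27, 808, —, 303, —, 404, 449, —, —, 634, 92, —]

11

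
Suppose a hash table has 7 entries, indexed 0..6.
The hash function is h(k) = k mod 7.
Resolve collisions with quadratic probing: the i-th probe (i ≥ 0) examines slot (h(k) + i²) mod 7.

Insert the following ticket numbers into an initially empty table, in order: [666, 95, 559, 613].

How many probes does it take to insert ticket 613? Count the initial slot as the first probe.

2

666 hashes to 1; slot 1 is free -> place at 1.
95 hashes to 4; slot 4 is free -> place at 4.
559 hashes to 6; slot 6 is free -> place at 6.
613 hashes to 4; 4 taken -> place at 5.
Table: [∅, 666, ∅, ∅, 95, 613, 559]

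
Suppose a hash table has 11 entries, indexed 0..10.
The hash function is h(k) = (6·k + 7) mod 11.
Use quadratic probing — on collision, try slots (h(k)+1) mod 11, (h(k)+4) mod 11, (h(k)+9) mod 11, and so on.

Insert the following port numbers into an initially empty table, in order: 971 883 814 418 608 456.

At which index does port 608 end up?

1

971 hashes to 3; slot 3 is free => place at 3.
883 hashes to 3; 3 taken => place at 4.
814 hashes to 7; slot 7 is free => place at 7.
418 hashes to 7; 7 taken => place at 8.
608 hashes to 3; 3,4,7 taken => place at 1.
456 hashes to 4; 4 taken => place at 5.
Table: [∅, 608, ∅, 971, 883, 456, ∅, 814, 418, ∅, ∅]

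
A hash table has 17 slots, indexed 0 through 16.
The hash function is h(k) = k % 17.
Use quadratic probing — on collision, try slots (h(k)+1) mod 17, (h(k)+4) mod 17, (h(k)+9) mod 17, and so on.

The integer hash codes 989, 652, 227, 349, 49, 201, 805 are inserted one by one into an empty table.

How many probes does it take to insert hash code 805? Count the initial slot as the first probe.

3

Insert 989: h=3, slot 3 empty -> index 3.
Insert 652: h=6, slot 6 empty -> index 6.
Insert 227: h=6, slot 6 occupied -> index 7.
Insert 349: h=9, slot 9 empty -> index 9.
Insert 49: h=15, slot 15 empty -> index 15.
Insert 201: h=14, slot 14 empty -> index 14.
Insert 805: h=6, slots 6,7 occupied -> index 10.
Table: [., ., ., 989, ., ., 652, 227, ., 349, 805, ., ., ., 201, 49, .]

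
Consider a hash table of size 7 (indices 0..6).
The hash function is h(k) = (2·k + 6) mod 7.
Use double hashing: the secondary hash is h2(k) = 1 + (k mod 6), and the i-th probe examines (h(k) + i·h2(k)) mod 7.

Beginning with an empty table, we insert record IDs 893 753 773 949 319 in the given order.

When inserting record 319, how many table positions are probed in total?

4

893 hashes to 0; slot 0 is free => place at 0.
753 hashes to 0, h2=4; 0 taken => place at 4.
773 hashes to 5; slot 5 is free => place at 5.
949 hashes to 0, h2=2; 0 taken => place at 2.
319 hashes to 0, h2=2; 0,2,4 taken => place at 6.
Table: [893, ∅, 949, ∅, 753, 773, 319]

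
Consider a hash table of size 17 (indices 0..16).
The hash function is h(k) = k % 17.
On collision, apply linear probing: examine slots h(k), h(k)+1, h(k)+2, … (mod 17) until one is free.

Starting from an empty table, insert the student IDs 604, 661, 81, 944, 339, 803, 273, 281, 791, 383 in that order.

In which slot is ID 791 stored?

604: h=9 → slot 9
661: h=15 → slot 15
81: h=13 → slot 13
944: h=9, probe 9,10 → slot 10
339: h=16 → slot 16
803: h=4 → slot 4
273: h=1 → slot 1
281: h=9, probe 9,10,11 → slot 11
791: h=9, probe 9,10,11,12 → slot 12
383: h=9, probe 9,10,11,12,13,14 → slot 14
Table: [—, 273, —, —, 803, —, —, —, —, 604, 944, 281, 791, 81, 383, 661, 339]

12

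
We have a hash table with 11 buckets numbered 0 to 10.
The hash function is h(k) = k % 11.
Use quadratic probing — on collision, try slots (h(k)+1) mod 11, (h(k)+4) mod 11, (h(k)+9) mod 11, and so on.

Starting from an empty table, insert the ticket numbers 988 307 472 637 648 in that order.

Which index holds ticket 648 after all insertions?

Insert 988: h=9, slot 9 empty => index 9.
Insert 307: h=10, slot 10 empty => index 10.
Insert 472: h=10, slot 10 occupied => index 0.
Insert 637: h=10, slots 10,0 occupied => index 3.
Insert 648: h=10, slots 10,0,3 occupied => index 8.
Table: [472, —, —, 637, —, —, —, —, 648, 988, 307]

8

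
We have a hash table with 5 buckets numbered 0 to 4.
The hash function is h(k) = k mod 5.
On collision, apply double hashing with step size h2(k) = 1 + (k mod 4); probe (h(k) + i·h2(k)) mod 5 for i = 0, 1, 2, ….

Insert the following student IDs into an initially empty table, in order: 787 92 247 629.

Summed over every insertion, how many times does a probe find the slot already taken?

Insert 787: h=2, slot 2 empty → index 2.
Insert 92: h=2, h2=1, slot 2 occupied → index 3.
Insert 247: h=2, h2=4, slot 2 occupied → index 1.
Insert 629: h=4, slot 4 empty → index 4.
Table: [-, 247, 787, 92, 629]

2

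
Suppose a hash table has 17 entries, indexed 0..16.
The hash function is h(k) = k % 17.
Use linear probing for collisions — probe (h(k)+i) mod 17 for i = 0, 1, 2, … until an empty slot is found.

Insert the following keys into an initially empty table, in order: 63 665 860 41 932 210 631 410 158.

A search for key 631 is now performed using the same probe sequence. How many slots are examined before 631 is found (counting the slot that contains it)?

2

63: h=12 => slot 12
665: h=2 => slot 2
860: h=10 => slot 10
41: h=7 => slot 7
932: h=14 => slot 14
210: h=6 => slot 6
631: h=2, probe 2,3 => slot 3
410: h=2, probe 2,3,4 => slot 4
158: h=5 => slot 5
Table: [—, —, 665, 631, 410, 158, 210, 41, —, —, 860, —, 63, —, 932, —, —]
Lookup 631: h=2, probe 2,3 → found at 3.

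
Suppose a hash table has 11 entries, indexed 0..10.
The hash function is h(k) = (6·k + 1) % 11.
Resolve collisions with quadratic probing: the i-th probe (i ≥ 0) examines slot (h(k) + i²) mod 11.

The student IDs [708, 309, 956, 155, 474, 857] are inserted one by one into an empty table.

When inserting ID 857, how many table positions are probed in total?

3

Insert 708: h=3, slot 3 empty => index 3.
Insert 309: h=7, slot 7 empty => index 7.
Insert 956: h=6, slot 6 empty => index 6.
Insert 155: h=7, slot 7 occupied => index 8.
Insert 474: h=7, slots 7,8 occupied => index 0.
Insert 857: h=6, slots 6,7 occupied => index 10.
Table: [474, —, —, 708, —, —, 956, 309, 155, —, 857]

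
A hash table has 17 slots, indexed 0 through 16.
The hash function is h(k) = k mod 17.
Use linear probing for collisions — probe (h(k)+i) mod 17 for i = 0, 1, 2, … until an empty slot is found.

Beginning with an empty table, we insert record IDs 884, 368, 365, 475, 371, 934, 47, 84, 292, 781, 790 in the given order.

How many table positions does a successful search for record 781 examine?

6

884: h=0 -> slot 0
368: h=11 -> slot 11
365: h=8 -> slot 8
475: h=16 -> slot 16
371: h=14 -> slot 14
934: h=16, probe 16,0,1 -> slot 1
47: h=13 -> slot 13
84: h=16, probe 16,0,1,2 -> slot 2
292: h=3 -> slot 3
781: h=16, probe 16,0,1,2,3,4 -> slot 4
790: h=8, probe 8,9 -> slot 9
Table: [884, 934, 84, 292, 781, _, _, _, 365, 790, _, 368, _, 47, 371, _, 475]
Lookup 781: h=16, probe 16,0,1,2,3,4 → found at 4.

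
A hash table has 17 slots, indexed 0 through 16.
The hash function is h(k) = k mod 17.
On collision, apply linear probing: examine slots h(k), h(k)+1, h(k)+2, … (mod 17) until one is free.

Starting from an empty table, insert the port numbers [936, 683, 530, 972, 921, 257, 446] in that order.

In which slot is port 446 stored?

7

936: h=1 => slot 1
683: h=3 => slot 3
530: h=3, probe 3,4 => slot 4
972: h=3, probe 3,4,5 => slot 5
921: h=3, probe 3,4,5,6 => slot 6
257: h=2 => slot 2
446: h=4, probe 4,5,6,7 => slot 7
Table: [∅, 936, 257, 683, 530, 972, 921, 446, ∅, ∅, ∅, ∅, ∅, ∅, ∅, ∅, ∅]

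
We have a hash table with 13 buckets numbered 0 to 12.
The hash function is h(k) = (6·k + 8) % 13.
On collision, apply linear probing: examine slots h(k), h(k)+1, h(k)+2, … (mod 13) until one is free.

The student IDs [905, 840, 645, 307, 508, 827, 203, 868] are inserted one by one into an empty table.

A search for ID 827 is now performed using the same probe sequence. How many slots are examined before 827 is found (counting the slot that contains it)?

905 hashes to 4; slot 4 is free => place at 4.
840 hashes to 4; 4 taken => place at 5.
645 hashes to 4; 4,5 taken => place at 6.
307 hashes to 4; 4,5,6 taken => place at 7.
508 hashes to 1; slot 1 is free => place at 1.
827 hashes to 4; 4,5,6,7 taken => place at 8.
203 hashes to 4; 4,5,6,7,8 taken => place at 9.
868 hashes to 3; slot 3 is free => place at 3.
Table: [∅, 508, ∅, 868, 905, 840, 645, 307, 827, 203, ∅, ∅, ∅]
Lookup 827: h=4, probe 4,5,6,7,8 → found at 8.

5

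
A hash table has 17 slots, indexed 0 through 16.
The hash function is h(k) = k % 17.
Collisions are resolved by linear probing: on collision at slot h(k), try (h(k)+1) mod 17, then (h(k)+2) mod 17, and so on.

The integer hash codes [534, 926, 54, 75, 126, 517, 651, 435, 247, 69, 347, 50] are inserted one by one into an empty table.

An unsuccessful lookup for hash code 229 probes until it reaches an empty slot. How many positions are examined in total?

534 hashes to 7; slot 7 is free -> place at 7.
926 hashes to 8; slot 8 is free -> place at 8.
54 hashes to 3; slot 3 is free -> place at 3.
75 hashes to 7; 7,8 taken -> place at 9.
126 hashes to 7; 7,8,9 taken -> place at 10.
517 hashes to 7; 7,8,9,10 taken -> place at 11.
651 hashes to 5; slot 5 is free -> place at 5.
435 hashes to 10; 10,11 taken -> place at 12.
247 hashes to 9; 9,10,11,12 taken -> place at 13.
69 hashes to 1; slot 1 is free -> place at 1.
347 hashes to 7; 7,8,9,10,11,12,13 taken -> place at 14.
50 hashes to 16; slot 16 is free -> place at 16.
Table: [-, 69, -, 54, -, 651, -, 534, 926, 75, 126, 517, 435, 247, 347, -, 50]
Lookup 229: h=8, probe 8,9,10,11,12,13,14,15 → slot 15 empty, not found.

8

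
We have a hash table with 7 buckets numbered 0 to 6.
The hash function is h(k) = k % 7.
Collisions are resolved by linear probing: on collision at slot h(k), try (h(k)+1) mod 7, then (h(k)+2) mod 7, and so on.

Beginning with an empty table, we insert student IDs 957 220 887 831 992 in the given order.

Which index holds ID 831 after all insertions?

Insert 957: h=5, slot 5 empty → index 5.
Insert 220: h=3, slot 3 empty → index 3.
Insert 887: h=5, slot 5 occupied → index 6.
Insert 831: h=5, slots 5,6 occupied → index 0.
Insert 992: h=5, slots 5,6,0 occupied → index 1.
Table: [831, 992, ∅, 220, ∅, 957, 887]

0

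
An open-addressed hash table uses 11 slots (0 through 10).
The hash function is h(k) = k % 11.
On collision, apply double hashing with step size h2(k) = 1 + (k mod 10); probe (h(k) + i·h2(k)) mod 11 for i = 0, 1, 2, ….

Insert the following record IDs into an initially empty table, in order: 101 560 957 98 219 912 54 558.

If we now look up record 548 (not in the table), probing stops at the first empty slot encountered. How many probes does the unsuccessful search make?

101 hashes to 2; slot 2 is free → place at 2.
560 hashes to 10; slot 10 is free → place at 10.
957 hashes to 0; slot 0 is free → place at 0.
98 hashes to 10, h2=9; 10 taken → place at 8.
219 hashes to 10, h2=10; 10 taken → place at 9.
912 hashes to 10, h2=3; 10,2 taken → place at 5.
54 hashes to 10, h2=5; 10 taken → place at 4.
558 hashes to 8, h2=9; 8 taken → place at 6.
Table: [957, ., 101, ., 54, 912, 558, ., 98, 219, 560]
Lookup 548: h=9, h2=9, probe 9,7 → slot 7 empty, not found.

2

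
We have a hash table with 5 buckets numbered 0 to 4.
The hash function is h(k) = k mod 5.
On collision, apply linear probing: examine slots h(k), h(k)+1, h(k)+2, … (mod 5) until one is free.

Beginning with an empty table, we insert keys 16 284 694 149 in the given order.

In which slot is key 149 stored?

Insert 16: h=1, slot 1 empty -> index 1.
Insert 284: h=4, slot 4 empty -> index 4.
Insert 694: h=4, slot 4 occupied -> index 0.
Insert 149: h=4, slots 4,0,1 occupied -> index 2.
Table: [694, 16, 149, ., 284]

2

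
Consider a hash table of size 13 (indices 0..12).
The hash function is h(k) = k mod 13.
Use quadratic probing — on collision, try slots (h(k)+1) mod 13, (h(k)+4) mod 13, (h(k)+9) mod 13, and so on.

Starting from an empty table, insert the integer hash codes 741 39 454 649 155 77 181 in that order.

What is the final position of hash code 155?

Insert 741: h=0, slot 0 empty => index 0.
Insert 39: h=0, slot 0 occupied => index 1.
Insert 454: h=12, slot 12 empty => index 12.
Insert 649: h=12, slots 12,0 occupied => index 3.
Insert 155: h=12, slots 12,0,3 occupied => index 8.
Insert 77: h=12, slots 12,0,3,8 occupied => index 2.
Insert 181: h=12, slots 12,0,3,8,2 occupied => index 11.
Table: [741, 39, 77, 649, ., ., ., ., 155, ., ., 181, 454]

8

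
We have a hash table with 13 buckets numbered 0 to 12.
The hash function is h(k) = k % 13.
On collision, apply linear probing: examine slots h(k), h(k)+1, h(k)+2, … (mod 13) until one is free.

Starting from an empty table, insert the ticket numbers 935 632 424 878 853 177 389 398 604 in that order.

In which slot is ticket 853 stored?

935: h=12 => slot 12
632: h=8 => slot 8
424: h=8, probe 8,9 => slot 9
878: h=7 => slot 7
853: h=8, probe 8,9,10 => slot 10
177: h=8, probe 8,9,10,11 => slot 11
389: h=12, probe 12,0 => slot 0
398: h=8, probe 8,9,10,11,12,0,1 => slot 1
604: h=6 => slot 6
Table: [389, 398, -, -, -, -, 604, 878, 632, 424, 853, 177, 935]

10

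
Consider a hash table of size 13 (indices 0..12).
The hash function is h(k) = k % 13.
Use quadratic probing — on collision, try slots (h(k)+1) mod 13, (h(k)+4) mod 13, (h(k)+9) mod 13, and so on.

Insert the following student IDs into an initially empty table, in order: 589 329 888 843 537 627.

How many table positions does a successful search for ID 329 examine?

589 hashes to 4; slot 4 is free -> place at 4.
329 hashes to 4; 4 taken -> place at 5.
888 hashes to 4; 4,5 taken -> place at 8.
843 hashes to 11; slot 11 is free -> place at 11.
537 hashes to 4; 4,5,8 taken -> place at 0.
627 hashes to 3; slot 3 is free -> place at 3.
Table: [537, _, _, 627, 589, 329, _, _, 888, _, _, 843, _]
Lookup 329: h=4, probe 4,5 → found at 5.

2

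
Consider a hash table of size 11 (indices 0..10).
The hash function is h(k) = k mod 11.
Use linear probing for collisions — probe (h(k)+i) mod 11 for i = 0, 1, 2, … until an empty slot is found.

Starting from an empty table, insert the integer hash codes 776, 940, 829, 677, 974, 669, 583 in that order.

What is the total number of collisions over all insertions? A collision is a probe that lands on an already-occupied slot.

3

776 hashes to 6; slot 6 is free → place at 6.
940 hashes to 5; slot 5 is free → place at 5.
829 hashes to 4; slot 4 is free → place at 4.
677 hashes to 6; 6 taken → place at 7.
974 hashes to 6; 6,7 taken → place at 8.
669 hashes to 9; slot 9 is free → place at 9.
583 hashes to 0; slot 0 is free → place at 0.
Table: [583, ∅, ∅, ∅, 829, 940, 776, 677, 974, 669, ∅]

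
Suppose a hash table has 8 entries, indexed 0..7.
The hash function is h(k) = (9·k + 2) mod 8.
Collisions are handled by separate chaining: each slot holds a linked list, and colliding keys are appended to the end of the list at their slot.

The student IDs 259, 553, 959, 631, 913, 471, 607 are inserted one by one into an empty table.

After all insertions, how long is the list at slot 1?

4

Insert 259: h=5, bucket 5 empty → new chain.
Insert 553: h=3, bucket 3 empty → new chain.
Insert 959: h=1, bucket 1 empty → new chain.
Insert 631: h=1, bucket 1 nonempty → append to chain.
Insert 913: h=3, bucket 3 nonempty → append to chain.
Insert 471: h=1, bucket 1 nonempty → append to chain.
Insert 607: h=1, bucket 1 nonempty → append to chain.
Final buckets:
0: _
1: 959 -> 631 -> 471 -> 607
2: _
3: 553 -> 913
4: _
5: 259
6: _
7: _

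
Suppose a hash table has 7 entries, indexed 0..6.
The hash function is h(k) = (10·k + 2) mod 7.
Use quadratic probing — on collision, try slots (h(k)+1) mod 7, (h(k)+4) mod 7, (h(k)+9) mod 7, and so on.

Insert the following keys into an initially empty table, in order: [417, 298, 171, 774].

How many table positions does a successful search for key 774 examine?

4

Insert 417: h=0, slot 0 empty -> index 0.
Insert 298: h=0, slot 0 occupied -> index 1.
Insert 171: h=4, slot 4 empty -> index 4.
Insert 774: h=0, slots 0,1,4 occupied -> index 2.
Table: [417, 298, 774, _, 171, _, _]
Lookup 774: h=0, probe 0,1,4,2 → found at 2.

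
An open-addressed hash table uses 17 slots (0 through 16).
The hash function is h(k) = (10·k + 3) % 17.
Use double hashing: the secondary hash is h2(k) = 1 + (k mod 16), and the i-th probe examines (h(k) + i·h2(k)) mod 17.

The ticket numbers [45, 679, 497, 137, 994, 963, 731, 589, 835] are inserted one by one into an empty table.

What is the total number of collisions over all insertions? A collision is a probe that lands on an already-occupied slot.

3

45 hashes to 11; slot 11 is free -> place at 11.
679 hashes to 10; slot 10 is free -> place at 10.
497 hashes to 9; slot 9 is free -> place at 9.
137 hashes to 13; slot 13 is free -> place at 13.
994 hashes to 15; slot 15 is free -> place at 15.
963 hashes to 11, h2=4; 11,15 taken -> place at 2.
731 hashes to 3; slot 3 is free -> place at 3.
589 hashes to 11, h2=14; 11 taken -> place at 8.
835 hashes to 6; slot 6 is free -> place at 6.
Table: [., ., 963, 731, ., ., 835, ., 589, 497, 679, 45, ., 137, ., 994, .]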